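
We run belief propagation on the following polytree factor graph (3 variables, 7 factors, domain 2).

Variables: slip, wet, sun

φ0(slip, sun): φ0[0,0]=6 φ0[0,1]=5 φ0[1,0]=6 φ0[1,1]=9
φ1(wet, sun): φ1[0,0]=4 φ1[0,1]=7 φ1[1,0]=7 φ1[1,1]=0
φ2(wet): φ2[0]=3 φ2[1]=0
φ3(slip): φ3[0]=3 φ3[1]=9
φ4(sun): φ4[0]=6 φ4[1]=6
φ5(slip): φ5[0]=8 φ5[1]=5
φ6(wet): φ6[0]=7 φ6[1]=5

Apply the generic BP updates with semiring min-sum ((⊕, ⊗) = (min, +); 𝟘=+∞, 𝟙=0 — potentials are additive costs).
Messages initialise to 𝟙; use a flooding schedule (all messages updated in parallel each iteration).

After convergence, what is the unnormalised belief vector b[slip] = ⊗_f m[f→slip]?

init: all messages = 𝟙 over 2 values
r1 m[φ0→slip] = [5, 6]
r1 m[φ0→sun] = [6, 5]
r1 m[φ1→wet] = [4, 0]
r1 m[φ1→sun] = [4, 0]
r1 m[φ2→wet] = [3, 0]
r1 m[φ3→slip] = [3, 9]
r1 m[φ4→sun] = [6, 6]
r1 m[φ5→slip] = [8, 5]
r1 m[φ6→wet] = [7, 5]
r1 m[slip→φ0] = [0, 0]
r1 m[slip→φ3] = [0, 0]
r1 m[slip→φ5] = [0, 0]
r1 m[wet→φ1] = [0, 0]
r1 m[wet→φ2] = [0, 0]
r1 m[wet→φ6] = [0, 0]
r1 m[sun→φ0] = [0, 0]
r1 m[sun→φ1] = [0, 0]
r1 m[sun→φ4] = [0, 0]
r2 m[φ0→slip] = [5, 6]
r2 m[φ0→sun] = [6, 5]
r2 m[φ1→wet] = [4, 0]
r2 m[φ1→sun] = [4, 0]
r2 m[φ2→wet] = [3, 0]
r2 m[φ3→slip] = [3, 9]
r2 m[φ4→sun] = [6, 6]
r2 m[φ5→slip] = [8, 5]
r2 m[φ6→wet] = [7, 5]
r2 m[slip→φ0] = [11, 14]
r2 m[slip→φ3] = [13, 11]
r2 m[slip→φ5] = [8, 15]
r2 m[wet→φ1] = [10, 5]
r2 m[wet→φ2] = [11, 5]
r2 m[wet→φ6] = [7, 0]
r2 m[sun→φ0] = [10, 6]
r2 m[sun→φ1] = [12, 11]
r2 m[sun→φ4] = [10, 5]
r3 m[φ0→slip] = [11, 15]
r3 m[φ0→sun] = [17, 16]
r3 m[φ1→wet] = [16, 11]
r3 m[φ1→sun] = [12, 5]
r3 m[φ2→wet] = [3, 0]
r3 m[φ3→slip] = [3, 9]
r3 m[φ4→sun] = [6, 6]
r3 m[φ5→slip] = [8, 5]
r3 m[φ6→wet] = [7, 5]
r3 m[slip→φ0] = [11, 14]
r3 m[slip→φ3] = [13, 11]
r3 m[slip→φ5] = [8, 15]
r3 m[wet→φ1] = [10, 5]
r3 m[wet→φ2] = [11, 5]
r3 m[wet→φ6] = [7, 0]
r3 m[sun→φ0] = [10, 6]
r3 m[sun→φ1] = [12, 11]
r3 m[sun→φ4] = [10, 5]
r4 m[φ0→slip] = [11, 15]
r4 m[φ0→sun] = [17, 16]
r4 m[φ1→wet] = [16, 11]
r4 m[φ1→sun] = [12, 5]
r4 m[φ2→wet] = [3, 0]
r4 m[φ3→slip] = [3, 9]
r4 m[φ4→sun] = [6, 6]
r4 m[φ5→slip] = [8, 5]
r4 m[φ6→wet] = [7, 5]
r4 m[slip→φ0] = [11, 14]
r4 m[slip→φ3] = [19, 20]
r4 m[slip→φ5] = [14, 24]
r4 m[wet→φ1] = [10, 5]
r4 m[wet→φ2] = [23, 16]
r4 m[wet→φ6] = [19, 11]
r4 m[sun→φ0] = [18, 11]
r4 m[sun→φ1] = [23, 22]
r4 m[sun→φ4] = [29, 21]
r5 m[φ0→slip] = [16, 20]
r5 m[φ0→sun] = [17, 16]
r5 m[φ1→wet] = [27, 22]
r5 m[φ1→sun] = [12, 5]
r5 m[φ2→wet] = [3, 0]
r5 m[φ3→slip] = [3, 9]
r5 m[φ4→sun] = [6, 6]
r5 m[φ5→slip] = [8, 5]
r5 m[φ6→wet] = [7, 5]
r5 m[slip→φ0] = [11, 14]
r5 m[slip→φ3] = [19, 20]
r5 m[slip→φ5] = [14, 24]
r5 m[wet→φ1] = [10, 5]
r5 m[wet→φ2] = [23, 16]
r5 m[wet→φ6] = [19, 11]
r5 m[sun→φ0] = [18, 11]
r5 m[sun→φ1] = [23, 22]
r5 m[sun→φ4] = [29, 21]
r6 m[φ0→slip] = [16, 20]
r6 m[φ0→sun] = [17, 16]
r6 m[φ1→wet] = [27, 22]
r6 m[φ1→sun] = [12, 5]
r6 m[φ2→wet] = [3, 0]
r6 m[φ3→slip] = [3, 9]
r6 m[φ4→sun] = [6, 6]
r6 m[φ5→slip] = [8, 5]
r6 m[φ6→wet] = [7, 5]
r6 m[slip→φ0] = [11, 14]
r6 m[slip→φ3] = [24, 25]
r6 m[slip→φ5] = [19, 29]
r6 m[wet→φ1] = [10, 5]
r6 m[wet→φ2] = [34, 27]
r6 m[wet→φ6] = [30, 22]
r6 m[sun→φ0] = [18, 11]
r6 m[sun→φ1] = [23, 22]
r6 m[sun→φ4] = [29, 21]
r7 m[φ0→slip] = [16, 20]
r7 m[φ0→sun] = [17, 16]
r7 m[φ1→wet] = [27, 22]
r7 m[φ1→sun] = [12, 5]
r7 m[φ2→wet] = [3, 0]
r7 m[φ3→slip] = [3, 9]
r7 m[φ4→sun] = [6, 6]
r7 m[φ5→slip] = [8, 5]
r7 m[φ6→wet] = [7, 5]
r7 m[slip→φ0] = [11, 14]
r7 m[slip→φ3] = [24, 25]
r7 m[slip→φ5] = [19, 29]
r7 m[wet→φ1] = [10, 5]
r7 m[wet→φ2] = [34, 27]
r7 m[wet→φ6] = [30, 22]
r7 m[sun→φ0] = [18, 11]
r7 m[sun→φ1] = [23, 22]
r7 m[sun→φ4] = [29, 21]
fixed point reached at round 7
b[slip] = ⊗ incoming = [27, 34]

b[slip] = [27, 34]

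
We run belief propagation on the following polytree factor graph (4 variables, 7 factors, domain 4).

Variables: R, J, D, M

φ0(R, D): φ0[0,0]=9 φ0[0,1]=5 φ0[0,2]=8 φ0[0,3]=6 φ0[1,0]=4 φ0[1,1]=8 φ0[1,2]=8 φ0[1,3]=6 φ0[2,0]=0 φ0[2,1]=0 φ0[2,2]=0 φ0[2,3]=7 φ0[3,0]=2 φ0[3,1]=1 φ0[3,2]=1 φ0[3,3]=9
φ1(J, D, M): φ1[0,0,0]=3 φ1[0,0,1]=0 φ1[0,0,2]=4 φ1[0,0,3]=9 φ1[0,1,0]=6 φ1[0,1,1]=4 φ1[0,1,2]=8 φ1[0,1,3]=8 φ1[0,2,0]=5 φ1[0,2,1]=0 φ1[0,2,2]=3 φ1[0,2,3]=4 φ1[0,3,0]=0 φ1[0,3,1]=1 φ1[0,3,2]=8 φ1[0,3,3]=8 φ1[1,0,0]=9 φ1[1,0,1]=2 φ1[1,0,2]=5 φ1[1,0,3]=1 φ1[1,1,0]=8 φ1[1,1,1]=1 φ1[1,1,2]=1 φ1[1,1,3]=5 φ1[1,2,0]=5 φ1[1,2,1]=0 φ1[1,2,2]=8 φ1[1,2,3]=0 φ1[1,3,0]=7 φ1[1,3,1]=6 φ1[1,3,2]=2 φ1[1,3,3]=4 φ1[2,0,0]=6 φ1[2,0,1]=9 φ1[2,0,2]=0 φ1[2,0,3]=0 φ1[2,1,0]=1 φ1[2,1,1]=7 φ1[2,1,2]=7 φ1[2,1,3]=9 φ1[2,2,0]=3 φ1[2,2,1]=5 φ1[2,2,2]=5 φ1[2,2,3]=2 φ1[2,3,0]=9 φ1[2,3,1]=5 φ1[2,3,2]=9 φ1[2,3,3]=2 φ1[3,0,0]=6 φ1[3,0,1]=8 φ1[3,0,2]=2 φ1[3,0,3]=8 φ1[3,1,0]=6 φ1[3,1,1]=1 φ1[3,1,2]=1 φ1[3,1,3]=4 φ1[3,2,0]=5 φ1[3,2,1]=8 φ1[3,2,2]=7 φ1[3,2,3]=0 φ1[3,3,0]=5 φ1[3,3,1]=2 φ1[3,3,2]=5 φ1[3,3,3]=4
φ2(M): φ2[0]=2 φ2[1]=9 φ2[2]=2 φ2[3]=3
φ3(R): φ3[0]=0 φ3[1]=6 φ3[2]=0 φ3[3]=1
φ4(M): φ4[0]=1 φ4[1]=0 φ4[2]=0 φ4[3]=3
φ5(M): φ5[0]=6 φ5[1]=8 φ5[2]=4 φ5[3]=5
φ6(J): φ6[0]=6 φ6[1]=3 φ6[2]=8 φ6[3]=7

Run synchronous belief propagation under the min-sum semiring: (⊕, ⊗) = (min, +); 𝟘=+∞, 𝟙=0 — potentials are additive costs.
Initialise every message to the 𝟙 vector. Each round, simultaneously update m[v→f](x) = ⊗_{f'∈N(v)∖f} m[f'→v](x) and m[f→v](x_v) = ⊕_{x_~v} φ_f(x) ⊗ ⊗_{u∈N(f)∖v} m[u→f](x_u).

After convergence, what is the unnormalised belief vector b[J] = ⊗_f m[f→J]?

init: all messages = 𝟙 over 4 values
r1 m[φ0→R] = [5, 4, 0, 1]
r1 m[φ0→D] = [0, 0, 0, 6]
r1 m[φ1→J] = [0, 0, 0, 0]
r1 m[φ1→D] = [0, 1, 0, 0]
r1 m[φ1→M] = [0, 0, 0, 0]
r1 m[φ2→M] = [2, 9, 2, 3]
r1 m[φ3→R] = [0, 6, 0, 1]
r1 m[φ4→M] = [1, 0, 0, 3]
r1 m[φ5→M] = [6, 8, 4, 5]
r1 m[φ6→J] = [6, 3, 8, 7]
r1 m[R→φ0] = [0, 0, 0, 0]
r1 m[R→φ3] = [0, 0, 0, 0]
r1 m[J→φ1] = [0, 0, 0, 0]
r1 m[J→φ6] = [0, 0, 0, 0]
r1 m[D→φ0] = [0, 0, 0, 0]
r1 m[D→φ1] = [0, 0, 0, 0]
r1 m[M→φ1] = [0, 0, 0, 0]
r1 m[M→φ2] = [0, 0, 0, 0]
r1 m[M→φ4] = [0, 0, 0, 0]
r1 m[M→φ5] = [0, 0, 0, 0]
r2 m[φ0→R] = [5, 4, 0, 1]
r2 m[φ0→D] = [0, 0, 0, 6]
r2 m[φ1→J] = [0, 0, 0, 0]
r2 m[φ1→D] = [0, 1, 0, 0]
r2 m[φ1→M] = [0, 0, 0, 0]
r2 m[φ2→M] = [2, 9, 2, 3]
r2 m[φ3→R] = [0, 6, 0, 1]
r2 m[φ4→M] = [1, 0, 0, 3]
r2 m[φ5→M] = [6, 8, 4, 5]
r2 m[φ6→J] = [6, 3, 8, 7]
r2 m[R→φ0] = [0, 6, 0, 1]
r2 m[R→φ3] = [5, 4, 0, 1]
r2 m[J→φ1] = [6, 3, 8, 7]
r2 m[J→φ6] = [0, 0, 0, 0]
r2 m[D→φ0] = [0, 1, 0, 0]
r2 m[D→φ1] = [0, 0, 0, 6]
r2 m[M→φ1] = [9, 17, 6, 11]
r2 m[M→φ2] = [7, 8, 4, 8]
r2 m[M→φ4] = [8, 17, 6, 8]
r2 m[M→φ5] = [3, 9, 2, 6]
r3 m[φ0→R] = [6, 4, 0, 1]
r3 m[φ0→D] = [0, 0, 0, 6]
r3 m[φ1→J] = [9, 7, 6, 7]
r3 m[φ1→D] = [14, 10, 14, 11]
r3 m[φ1→M] = [8, 3, 4, 3]
r3 m[φ2→M] = [2, 9, 2, 3]
r3 m[φ3→R] = [0, 6, 0, 1]
r3 m[φ4→M] = [1, 0, 0, 3]
r3 m[φ5→M] = [6, 8, 4, 5]
r3 m[φ6→J] = [6, 3, 8, 7]
r3 m[R→φ0] = [0, 6, 0, 1]
r3 m[R→φ3] = [5, 4, 0, 1]
r3 m[J→φ1] = [6, 3, 8, 7]
r3 m[J→φ6] = [0, 0, 0, 0]
r3 m[D→φ0] = [0, 1, 0, 0]
r3 m[D→φ1] = [0, 0, 0, 6]
r3 m[M→φ1] = [9, 17, 6, 11]
r3 m[M→φ2] = [7, 8, 4, 8]
r3 m[M→φ4] = [8, 17, 6, 8]
r3 m[M→φ5] = [3, 9, 2, 6]
r4 m[φ0→R] = [6, 4, 0, 1]
r4 m[φ0→D] = [0, 0, 0, 6]
r4 m[φ1→J] = [9, 7, 6, 7]
r4 m[φ1→D] = [14, 10, 14, 11]
r4 m[φ1→M] = [8, 3, 4, 3]
r4 m[φ2→M] = [2, 9, 2, 3]
r4 m[φ3→R] = [0, 6, 0, 1]
r4 m[φ4→M] = [1, 0, 0, 3]
r4 m[φ5→M] = [6, 8, 4, 5]
r4 m[φ6→J] = [6, 3, 8, 7]
r4 m[R→φ0] = [0, 6, 0, 1]
r4 m[R→φ3] = [6, 4, 0, 1]
r4 m[J→φ1] = [6, 3, 8, 7]
r4 m[J→φ6] = [9, 7, 6, 7]
r4 m[D→φ0] = [14, 10, 14, 11]
r4 m[D→φ1] = [0, 0, 0, 6]
r4 m[M→φ1] = [9, 17, 6, 11]
r4 m[M→φ2] = [15, 11, 8, 11]
r4 m[M→φ4] = [16, 20, 10, 11]
r4 m[M→φ5] = [11, 12, 6, 9]
r5 m[φ0→R] = [15, 17, 10, 11]
r5 m[φ0→D] = [0, 0, 0, 6]
r5 m[φ1→J] = [9, 7, 6, 7]
r5 m[φ1→D] = [14, 10, 14, 11]
r5 m[φ1→M] = [8, 3, 4, 3]
r5 m[φ2→M] = [2, 9, 2, 3]
r5 m[φ3→R] = [0, 6, 0, 1]
r5 m[φ4→M] = [1, 0, 0, 3]
r5 m[φ5→M] = [6, 8, 4, 5]
r5 m[φ6→J] = [6, 3, 8, 7]
r5 m[R→φ0] = [0, 6, 0, 1]
r5 m[R→φ3] = [6, 4, 0, 1]
r5 m[J→φ1] = [6, 3, 8, 7]
r5 m[J→φ6] = [9, 7, 6, 7]
r5 m[D→φ0] = [14, 10, 14, 11]
r5 m[D→φ1] = [0, 0, 0, 6]
r5 m[M→φ1] = [9, 17, 6, 11]
r5 m[M→φ2] = [15, 11, 8, 11]
r5 m[M→φ4] = [16, 20, 10, 11]
r5 m[M→φ5] = [11, 12, 6, 9]
r6 m[φ0→R] = [15, 17, 10, 11]
r6 m[φ0→D] = [0, 0, 0, 6]
r6 m[φ1→J] = [9, 7, 6, 7]
r6 m[φ1→D] = [14, 10, 14, 11]
r6 m[φ1→M] = [8, 3, 4, 3]
r6 m[φ2→M] = [2, 9, 2, 3]
r6 m[φ3→R] = [0, 6, 0, 1]
r6 m[φ4→M] = [1, 0, 0, 3]
r6 m[φ5→M] = [6, 8, 4, 5]
r6 m[φ6→J] = [6, 3, 8, 7]
r6 m[R→φ0] = [0, 6, 0, 1]
r6 m[R→φ3] = [15, 17, 10, 11]
r6 m[J→φ1] = [6, 3, 8, 7]
r6 m[J→φ6] = [9, 7, 6, 7]
r6 m[D→φ0] = [14, 10, 14, 11]
r6 m[D→φ1] = [0, 0, 0, 6]
r6 m[M→φ1] = [9, 17, 6, 11]
r6 m[M→φ2] = [15, 11, 8, 11]
r6 m[M→φ4] = [16, 20, 10, 11]
r6 m[M→φ5] = [11, 12, 6, 9]
r7 m[φ0→R] = [15, 17, 10, 11]
r7 m[φ0→D] = [0, 0, 0, 6]
r7 m[φ1→J] = [9, 7, 6, 7]
r7 m[φ1→D] = [14, 10, 14, 11]
r7 m[φ1→M] = [8, 3, 4, 3]
r7 m[φ2→M] = [2, 9, 2, 3]
r7 m[φ3→R] = [0, 6, 0, 1]
r7 m[φ4→M] = [1, 0, 0, 3]
r7 m[φ5→M] = [6, 8, 4, 5]
r7 m[φ6→J] = [6, 3, 8, 7]
r7 m[R→φ0] = [0, 6, 0, 1]
r7 m[R→φ3] = [15, 17, 10, 11]
r7 m[J→φ1] = [6, 3, 8, 7]
r7 m[J→φ6] = [9, 7, 6, 7]
r7 m[D→φ0] = [14, 10, 14, 11]
r7 m[D→φ1] = [0, 0, 0, 6]
r7 m[M→φ1] = [9, 17, 6, 11]
r7 m[M→φ2] = [15, 11, 8, 11]
r7 m[M→φ4] = [16, 20, 10, 11]
r7 m[M→φ5] = [11, 12, 6, 9]
fixed point reached at round 7
b[J] = ⊗ incoming = [15, 10, 14, 14]

b[J] = [15, 10, 14, 14]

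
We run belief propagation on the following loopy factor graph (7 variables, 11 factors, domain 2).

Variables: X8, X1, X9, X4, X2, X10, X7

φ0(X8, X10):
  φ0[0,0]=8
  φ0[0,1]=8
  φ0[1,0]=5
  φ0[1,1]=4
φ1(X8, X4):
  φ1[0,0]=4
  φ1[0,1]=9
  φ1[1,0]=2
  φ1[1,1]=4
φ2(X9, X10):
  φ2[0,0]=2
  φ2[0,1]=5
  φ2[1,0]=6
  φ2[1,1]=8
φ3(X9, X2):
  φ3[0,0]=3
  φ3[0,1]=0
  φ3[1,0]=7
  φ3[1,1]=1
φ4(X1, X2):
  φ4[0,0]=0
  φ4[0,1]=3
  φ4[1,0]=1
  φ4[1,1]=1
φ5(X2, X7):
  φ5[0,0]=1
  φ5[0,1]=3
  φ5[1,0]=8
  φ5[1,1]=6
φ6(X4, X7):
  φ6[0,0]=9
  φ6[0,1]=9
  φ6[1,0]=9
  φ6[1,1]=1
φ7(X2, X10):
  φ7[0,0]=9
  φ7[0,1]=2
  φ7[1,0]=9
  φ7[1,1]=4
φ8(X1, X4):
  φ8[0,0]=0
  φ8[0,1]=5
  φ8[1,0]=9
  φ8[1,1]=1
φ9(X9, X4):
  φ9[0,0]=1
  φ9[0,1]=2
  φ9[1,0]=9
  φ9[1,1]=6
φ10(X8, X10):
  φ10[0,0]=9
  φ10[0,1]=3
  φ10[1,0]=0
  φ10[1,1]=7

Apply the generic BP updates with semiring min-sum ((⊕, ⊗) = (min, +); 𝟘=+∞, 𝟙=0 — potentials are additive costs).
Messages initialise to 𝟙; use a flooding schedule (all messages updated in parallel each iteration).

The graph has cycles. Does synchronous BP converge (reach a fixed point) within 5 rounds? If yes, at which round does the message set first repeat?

NOT CONVERGED within 5 rounds

init: all messages = 𝟙 over 2 values
r1 m[φ0→X8] = [8, 4]
r1 m[φ0→X10] = [5, 4]
r1 m[φ1→X8] = [4, 2]
r1 m[φ1→X4] = [2, 4]
r1 m[φ2→X9] = [2, 6]
r1 m[φ2→X10] = [2, 5]
r1 m[φ3→X9] = [0, 1]
r1 m[φ3→X2] = [3, 0]
r1 m[φ4→X1] = [0, 1]
r1 m[φ4→X2] = [0, 1]
r1 m[φ5→X2] = [1, 6]
r1 m[φ5→X7] = [1, 3]
r1 m[φ6→X4] = [9, 1]
r1 m[φ6→X7] = [9, 1]
r1 m[φ7→X2] = [2, 4]
r1 m[φ7→X10] = [9, 2]
r1 m[φ8→X1] = [0, 1]
r1 m[φ8→X4] = [0, 1]
r1 m[φ9→X9] = [1, 6]
r1 m[φ9→X4] = [1, 2]
r1 m[φ10→X8] = [3, 0]
r1 m[φ10→X10] = [0, 3]
r1 m[X8→φ0] = [0, 0]
r1 m[X8→φ1] = [0, 0]
r1 m[X8→φ10] = [0, 0]
r1 m[X1→φ4] = [0, 0]
r1 m[X1→φ8] = [0, 0]
r1 m[X9→φ2] = [0, 0]
r1 m[X9→φ3] = [0, 0]
r1 m[X9→φ9] = [0, 0]
r1 m[X4→φ1] = [0, 0]
r1 m[X4→φ6] = [0, 0]
r1 m[X4→φ8] = [0, 0]
r1 m[X4→φ9] = [0, 0]
r1 m[X2→φ3] = [0, 0]
r1 m[X2→φ4] = [0, 0]
r1 m[X2→φ5] = [0, 0]
r1 m[X2→φ7] = [0, 0]
r1 m[X10→φ0] = [0, 0]
r1 m[X10→φ2] = [0, 0]
r1 m[X10→φ7] = [0, 0]
r1 m[X10→φ10] = [0, 0]
r1 m[X7→φ5] = [0, 0]
r1 m[X7→φ6] = [0, 0]
r2 m[φ0→X8] = [8, 4]
r2 m[φ0→X10] = [5, 4]
r2 m[φ1→X8] = [4, 2]
r2 m[φ1→X4] = [2, 4]
r2 m[φ2→X9] = [2, 6]
r2 m[φ2→X10] = [2, 5]
r2 m[φ3→X9] = [0, 1]
r2 m[φ3→X2] = [3, 0]
r2 m[φ4→X1] = [0, 1]
r2 m[φ4→X2] = [0, 1]
r2 m[φ5→X2] = [1, 6]
r2 m[φ5→X7] = [1, 3]
r2 m[φ6→X4] = [9, 1]
r2 m[φ6→X7] = [9, 1]
r2 m[φ7→X2] = [2, 4]
r2 m[φ7→X10] = [9, 2]
r2 m[φ8→X1] = [0, 1]
r2 m[φ8→X4] = [0, 1]
r2 m[φ9→X9] = [1, 6]
r2 m[φ9→X4] = [1, 2]
r2 m[φ10→X8] = [3, 0]
r2 m[φ10→X10] = [0, 3]
r2 m[X8→φ0] = [7, 2]
r2 m[X8→φ1] = [11, 4]
r2 m[X8→φ10] = [12, 6]
r2 m[X1→φ4] = [0, 1]
r2 m[X1→φ8] = [0, 1]
r2 m[X9→φ2] = [1, 7]
r2 m[X9→φ3] = [3, 12]
r2 m[X9→φ9] = [2, 7]
r2 m[X4→φ1] = [10, 4]
r2 m[X4→φ6] = [3, 7]
r2 m[X4→φ8] = [12, 7]
r2 m[X4→φ9] = [11, 6]
r2 m[X2→φ3] = [3, 11]
r2 m[X2→φ4] = [6, 10]
r2 m[X2→φ5] = [5, 5]
r2 m[X2→φ7] = [4, 7]
r2 m[X10→φ0] = [11, 10]
r2 m[X10→φ2] = [14, 9]
r2 m[X10→φ7] = [7, 12]
r2 m[X10→φ10] = [16, 11]
r2 m[X7→φ5] = [9, 1]
r2 m[X7→φ6] = [1, 3]
r3 m[φ0→X8] = [18, 14]
r3 m[φ0→X10] = [7, 6]
r3 m[φ1→X8] = [13, 8]
r3 m[φ1→X4] = [6, 8]
r3 m[φ2→X9] = [14, 17]
r3 m[φ2→X10] = [3, 6]
r3 m[φ3→X9] = [6, 10]
r3 m[φ3→X2] = [6, 3]
r3 m[φ4→X1] = [6, 7]
r3 m[φ4→X2] = [0, 2]
r3 m[φ5→X2] = [4, 7]
r3 m[φ5→X7] = [6, 8]
r3 m[φ6→X4] = [10, 4]
r3 m[φ6→X7] = [12, 8]
r3 m[φ7→X2] = [14, 16]
r3 m[φ7→X10] = [13, 6]
r3 m[φ8→X1] = [12, 8]
r3 m[φ8→X4] = [0, 2]
r3 m[φ9→X9] = [8, 12]
r3 m[φ9→X4] = [3, 4]
r3 m[φ10→X8] = [14, 16]
r3 m[φ10→X10] = [6, 13]
r3 m[X8→φ0] = [7, 2]
r3 m[X8→φ1] = [11, 4]
r3 m[X8→φ10] = [12, 6]
r3 m[X1→φ4] = [0, 1]
r3 m[X1→φ8] = [0, 1]
r3 m[X9→φ2] = [1, 7]
r3 m[X9→φ3] = [3, 12]
r3 m[X9→φ9] = [2, 7]
r3 m[X4→φ1] = [10, 4]
r3 m[X4→φ6] = [3, 7]
r3 m[X4→φ8] = [12, 7]
r3 m[X4→φ9] = [11, 6]
r3 m[X2→φ3] = [3, 11]
r3 m[X2→φ4] = [6, 10]
r3 m[X2→φ5] = [5, 5]
r3 m[X2→φ7] = [4, 7]
r3 m[X10→φ0] = [11, 10]
r3 m[X10→φ2] = [14, 9]
r3 m[X10→φ7] = [7, 12]
r3 m[X10→φ10] = [16, 11]
r3 m[X7→φ5] = [9, 1]
r3 m[X7→φ6] = [1, 3]
r4 m[φ0→X8] = [18, 14]
r4 m[φ0→X10] = [7, 6]
r4 m[φ1→X8] = [13, 8]
r4 m[φ1→X4] = [6, 8]
r4 m[φ2→X9] = [14, 17]
r4 m[φ2→X10] = [3, 6]
r4 m[φ3→X9] = [6, 10]
r4 m[φ3→X2] = [6, 3]
r4 m[φ4→X1] = [6, 7]
r4 m[φ4→X2] = [0, 2]
r4 m[φ5→X2] = [4, 7]
r4 m[φ5→X7] = [6, 8]
r4 m[φ6→X4] = [10, 4]
r4 m[φ6→X7] = [12, 8]
r4 m[φ7→X2] = [14, 16]
r4 m[φ7→X10] = [13, 6]
r4 m[φ8→X1] = [12, 8]
r4 m[φ8→X4] = [0, 2]
r4 m[φ9→X9] = [8, 12]
r4 m[φ9→X4] = [3, 4]
r4 m[φ10→X8] = [14, 16]
r4 m[φ10→X10] = [6, 13]
r4 m[X8→φ0] = [27, 24]
r4 m[X8→φ1] = [32, 30]
r4 m[X8→φ10] = [31, 22]
r4 m[X1→φ4] = [12, 8]
r4 m[X1→φ8] = [6, 7]
r4 m[X9→φ2] = [14, 22]
r4 m[X9→φ3] = [22, 29]
r4 m[X9→φ9] = [20, 27]
r4 m[X4→φ1] = [13, 10]
r4 m[X4→φ6] = [9, 14]
r4 m[X4→φ8] = [19, 16]
r4 m[X4→φ9] = [16, 14]
r4 m[X2→φ3] = [18, 25]
r4 m[X2→φ4] = [24, 26]
r4 m[X2→φ5] = [20, 21]
r4 m[X2→φ7] = [10, 12]
r4 m[X10→φ0] = [22, 25]
r4 m[X10→φ2] = [26, 25]
r4 m[X10→φ7] = [16, 25]
r4 m[X10→φ10] = [23, 18]
r4 m[X7→φ5] = [12, 8]
r4 m[X7→φ6] = [6, 8]
r5 m[φ0→X8] = [30, 27]
r5 m[φ0→X10] = [29, 28]
r5 m[φ1→X8] = [17, 14]
r5 m[φ1→X4] = [32, 34]
r5 m[φ2→X9] = [28, 32]
r5 m[φ2→X10] = [16, 19]
r5 m[φ3→X9] = [21, 25]
r5 m[φ3→X2] = [25, 22]
r5 m[φ4→X1] = [24, 25]
r5 m[φ4→X2] = [9, 9]
r5 m[φ5→X2] = [11, 14]
r5 m[φ5→X7] = [21, 23]
r5 m[φ6→X4] = [15, 9]
r5 m[φ6→X7] = [18, 15]
r5 m[φ7→X2] = [25, 25]
r5 m[φ7→X10] = [19, 12]
r5 m[φ8→X1] = [19, 17]
r5 m[φ8→X4] = [6, 8]
r5 m[φ9→X9] = [16, 20]
r5 m[φ9→X4] = [21, 22]
r5 m[φ10→X8] = [21, 23]
r5 m[φ10→X10] = [22, 29]
r5 m[X8→φ0] = [27, 24]
r5 m[X8→φ1] = [32, 30]
r5 m[X8→φ10] = [31, 22]
r5 m[X1→φ4] = [12, 8]
r5 m[X1→φ8] = [6, 7]
r5 m[X9→φ2] = [14, 22]
r5 m[X9→φ3] = [22, 29]
r5 m[X9→φ9] = [20, 27]
r5 m[X4→φ1] = [13, 10]
r5 m[X4→φ6] = [9, 14]
r5 m[X4→φ8] = [19, 16]
r5 m[X4→φ9] = [16, 14]
r5 m[X2→φ3] = [18, 25]
r5 m[X2→φ4] = [24, 26]
r5 m[X2→φ5] = [20, 21]
r5 m[X2→φ7] = [10, 12]
r5 m[X10→φ0] = [22, 25]
r5 m[X10→φ2] = [26, 25]
r5 m[X10→φ7] = [16, 25]
r5 m[X10→φ10] = [23, 18]
r5 m[X7→φ5] = [12, 8]
r5 m[X7→φ6] = [6, 8]
no fixed point within 5 rounds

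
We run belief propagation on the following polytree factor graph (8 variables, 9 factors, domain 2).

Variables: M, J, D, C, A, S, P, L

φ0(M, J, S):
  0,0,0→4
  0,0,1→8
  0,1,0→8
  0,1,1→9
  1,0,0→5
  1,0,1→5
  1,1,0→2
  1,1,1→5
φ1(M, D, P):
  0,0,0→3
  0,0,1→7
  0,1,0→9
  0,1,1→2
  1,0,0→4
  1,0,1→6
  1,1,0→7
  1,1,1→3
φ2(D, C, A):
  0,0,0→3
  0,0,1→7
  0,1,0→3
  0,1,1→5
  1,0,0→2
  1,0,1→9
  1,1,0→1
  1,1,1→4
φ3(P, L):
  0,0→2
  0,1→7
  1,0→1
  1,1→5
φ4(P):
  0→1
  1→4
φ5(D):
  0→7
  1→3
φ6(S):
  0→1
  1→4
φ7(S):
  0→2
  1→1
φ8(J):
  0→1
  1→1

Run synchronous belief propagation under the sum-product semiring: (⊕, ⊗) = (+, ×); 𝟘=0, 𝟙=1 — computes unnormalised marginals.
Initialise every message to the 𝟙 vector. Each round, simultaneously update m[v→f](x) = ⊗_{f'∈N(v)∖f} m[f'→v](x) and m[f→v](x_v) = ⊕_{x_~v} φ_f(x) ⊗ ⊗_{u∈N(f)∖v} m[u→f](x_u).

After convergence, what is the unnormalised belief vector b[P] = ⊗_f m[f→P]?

init: all messages = 𝟙 over 2 values
r1 m[φ0→M] = [29, 17]
r1 m[φ0→J] = [22, 24]
r1 m[φ0→S] = [19, 27]
r1 m[φ1→M] = [21, 20]
r1 m[φ1→D] = [20, 21]
r1 m[φ1→P] = [23, 18]
r1 m[φ2→D] = [18, 16]
r1 m[φ2→C] = [21, 13]
r1 m[φ2→A] = [9, 25]
r1 m[φ3→P] = [9, 6]
r1 m[φ3→L] = [3, 12]
r1 m[φ4→P] = [1, 4]
r1 m[φ5→D] = [7, 3]
r1 m[φ6→S] = [1, 4]
r1 m[φ7→S] = [2, 1]
r1 m[φ8→J] = [1, 1]
r1 m[M→φ0] = [1, 1]
r1 m[M→φ1] = [1, 1]
r1 m[J→φ0] = [1, 1]
r1 m[J→φ8] = [1, 1]
r1 m[D→φ1] = [1, 1]
r1 m[D→φ2] = [1, 1]
r1 m[D→φ5] = [1, 1]
r1 m[C→φ2] = [1, 1]
r1 m[A→φ2] = [1, 1]
r1 m[S→φ0] = [1, 1]
r1 m[S→φ6] = [1, 1]
r1 m[S→φ7] = [1, 1]
r1 m[P→φ1] = [1, 1]
r1 m[P→φ3] = [1, 1]
r1 m[P→φ4] = [1, 1]
r1 m[L→φ3] = [1, 1]
r2 m[φ0→M] = [29, 17]
r2 m[φ0→J] = [22, 24]
r2 m[φ0→S] = [19, 27]
r2 m[φ1→M] = [21, 20]
r2 m[φ1→D] = [20, 21]
r2 m[φ1→P] = [23, 18]
r2 m[φ2→D] = [18, 16]
r2 m[φ2→C] = [21, 13]
r2 m[φ2→A] = [9, 25]
r2 m[φ3→P] = [9, 6]
r2 m[φ3→L] = [3, 12]
r2 m[φ4→P] = [1, 4]
r2 m[φ5→D] = [7, 3]
r2 m[φ6→S] = [1, 4]
r2 m[φ7→S] = [2, 1]
r2 m[φ8→J] = [1, 1]
r2 m[M→φ0] = [21, 20]
r2 m[M→φ1] = [29, 17]
r2 m[J→φ0] = [1, 1]
r2 m[J→φ8] = [22, 24]
r2 m[D→φ1] = [126, 48]
r2 m[D→φ2] = [140, 63]
r2 m[D→φ5] = [360, 336]
r2 m[C→φ2] = [1, 1]
r2 m[A→φ2] = [1, 1]
r2 m[S→φ0] = [2, 4]
r2 m[S→φ6] = [38, 27]
r2 m[S→φ7] = [19, 108]
r2 m[P→φ1] = [9, 24]
r2 m[P→φ3] = [23, 72]
r2 m[P→φ4] = [207, 108]
r2 m[L→φ3] = [1, 1]
r3 m[φ0→M] = [92, 54]
r3 m[φ0→J] = [1440, 1572]
r3 m[φ0→S] = [392, 557]
r3 m[φ1→M] = [30762, 29160]
r3 m[φ1→D] = [8715, 6036]
r3 m[φ1→P] = [37770, 43662]
r3 m[φ2→D] = [18, 16]
r3 m[φ2→C] = [2093, 1435]
r3 m[φ2→A] = [1029, 2499]
r3 m[φ3→P] = [9, 6]
r3 m[φ3→L] = [118, 521]
r3 m[φ4→P] = [1, 4]
r3 m[φ5→D] = [7, 3]
r3 m[φ6→S] = [1, 4]
r3 m[φ7→S] = [2, 1]
r3 m[φ8→J] = [1, 1]
r3 m[M→φ0] = [21, 20]
r3 m[M→φ1] = [29, 17]
r3 m[J→φ0] = [1, 1]
r3 m[J→φ8] = [22, 24]
r3 m[D→φ1] = [126, 48]
r3 m[D→φ2] = [140, 63]
r3 m[D→φ5] = [360, 336]
r3 m[C→φ2] = [1, 1]
r3 m[A→φ2] = [1, 1]
r3 m[S→φ0] = [2, 4]
r3 m[S→φ6] = [38, 27]
r3 m[S→φ7] = [19, 108]
r3 m[P→φ1] = [9, 24]
r3 m[P→φ3] = [23, 72]
r3 m[P→φ4] = [207, 108]
r3 m[L→φ3] = [1, 1]
r4 m[φ0→M] = [92, 54]
r4 m[φ0→J] = [1440, 1572]
r4 m[φ0→S] = [392, 557]
r4 m[φ1→M] = [30762, 29160]
r4 m[φ1→D] = [8715, 6036]
r4 m[φ1→P] = [37770, 43662]
r4 m[φ2→D] = [18, 16]
r4 m[φ2→C] = [2093, 1435]
r4 m[φ2→A] = [1029, 2499]
r4 m[φ3→P] = [9, 6]
r4 m[φ3→L] = [118, 521]
r4 m[φ4→P] = [1, 4]
r4 m[φ5→D] = [7, 3]
r4 m[φ6→S] = [1, 4]
r4 m[φ7→S] = [2, 1]
r4 m[φ8→J] = [1, 1]
r4 m[M→φ0] = [30762, 29160]
r4 m[M→φ1] = [92, 54]
r4 m[J→φ0] = [1, 1]
r4 m[J→φ8] = [1440, 1572]
r4 m[D→φ1] = [126, 48]
r4 m[D→φ2] = [61005, 18108]
r4 m[D→φ5] = [156870, 96576]
r4 m[C→φ2] = [1, 1]
r4 m[A→φ2] = [1, 1]
r4 m[S→φ0] = [2, 4]
r4 m[S→φ6] = [784, 557]
r4 m[S→φ7] = [392, 2228]
r4 m[P→φ1] = [9, 24]
r4 m[P→φ3] = [37770, 174648]
r4 m[P→φ4] = [339930, 261972]
r4 m[L→φ3] = [1, 1]
r5 m[φ0→M] = [92, 54]
r5 m[φ0→J] = [2105280, 2299464]
r5 m[φ0→S] = [573264, 814554]
r5 m[φ1→M] = [30762, 29160]
r5 m[φ1→D] = [27660, 19158]
r5 m[φ1→P] = [119880, 138576]
r5 m[φ2→D] = [18, 16]
r5 m[φ2→C] = [809238, 578580]
r5 m[φ2→A] = [420354, 967464]
r5 m[φ3→P] = [9, 6]
r5 m[φ3→L] = [250188, 1137630]
r5 m[φ4→P] = [1, 4]
r5 m[φ5→D] = [7, 3]
r5 m[φ6→S] = [1, 4]
r5 m[φ7→S] = [2, 1]
r5 m[φ8→J] = [1, 1]
r5 m[M→φ0] = [30762, 29160]
r5 m[M→φ1] = [92, 54]
r5 m[J→φ0] = [1, 1]
r5 m[J→φ8] = [1440, 1572]
r5 m[D→φ1] = [126, 48]
r5 m[D→φ2] = [61005, 18108]
r5 m[D→φ5] = [156870, 96576]
r5 m[C→φ2] = [1, 1]
r5 m[A→φ2] = [1, 1]
r5 m[S→φ0] = [2, 4]
r5 m[S→φ6] = [784, 557]
r5 m[S→φ7] = [392, 2228]
r5 m[P→φ1] = [9, 24]
r5 m[P→φ3] = [37770, 174648]
r5 m[P→φ4] = [339930, 261972]
r5 m[L→φ3] = [1, 1]
r6 m[φ0→M] = [92, 54]
r6 m[φ0→J] = [2105280, 2299464]
r6 m[φ0→S] = [573264, 814554]
r6 m[φ1→M] = [30762, 29160]
r6 m[φ1→D] = [27660, 19158]
r6 m[φ1→P] = [119880, 138576]
r6 m[φ2→D] = [18, 16]
r6 m[φ2→C] = [809238, 578580]
r6 m[φ2→A] = [420354, 967464]
r6 m[φ3→P] = [9, 6]
r6 m[φ3→L] = [250188, 1137630]
r6 m[φ4→P] = [1, 4]
r6 m[φ5→D] = [7, 3]
r6 m[φ6→S] = [1, 4]
r6 m[φ7→S] = [2, 1]
r6 m[φ8→J] = [1, 1]
r6 m[M→φ0] = [30762, 29160]
r6 m[M→φ1] = [92, 54]
r6 m[J→φ0] = [1, 1]
r6 m[J→φ8] = [2105280, 2299464]
r6 m[D→φ1] = [126, 48]
r6 m[D→φ2] = [193620, 57474]
r6 m[D→φ5] = [497880, 306528]
r6 m[C→φ2] = [1, 1]
r6 m[A→φ2] = [1, 1]
r6 m[S→φ0] = [2, 4]
r6 m[S→φ6] = [1146528, 814554]
r6 m[S→φ7] = [573264, 3258216]
r6 m[P→φ1] = [9, 24]
r6 m[P→φ3] = [119880, 554304]
r6 m[P→φ4] = [1078920, 831456]
r6 m[L→φ3] = [1, 1]
r7 m[φ0→M] = [92, 54]
r7 m[φ0→J] = [2105280, 2299464]
r7 m[φ0→S] = [573264, 814554]
r7 m[φ1→M] = [30762, 29160]
r7 m[φ1→D] = [27660, 19158]
r7 m[φ1→P] = [119880, 138576]
r7 m[φ2→D] = [18, 16]
r7 m[φ2→C] = [2568414, 1836330]
r7 m[φ2→A] = [1334142, 3070602]
r7 m[φ3→P] = [9, 6]
r7 m[φ3→L] = [794064, 3610680]
r7 m[φ4→P] = [1, 4]
r7 m[φ5→D] = [7, 3]
r7 m[φ6→S] = [1, 4]
r7 m[φ7→S] = [2, 1]
r7 m[φ8→J] = [1, 1]
r7 m[M→φ0] = [30762, 29160]
r7 m[M→φ1] = [92, 54]
r7 m[J→φ0] = [1, 1]
r7 m[J→φ8] = [2105280, 2299464]
r7 m[D→φ1] = [126, 48]
r7 m[D→φ2] = [193620, 57474]
r7 m[D→φ5] = [497880, 306528]
r7 m[C→φ2] = [1, 1]
r7 m[A→φ2] = [1, 1]
r7 m[S→φ0] = [2, 4]
r7 m[S→φ6] = [1146528, 814554]
r7 m[S→φ7] = [573264, 3258216]
r7 m[P→φ1] = [9, 24]
r7 m[P→φ3] = [119880, 554304]
r7 m[P→φ4] = [1078920, 831456]
r7 m[L→φ3] = [1, 1]
r8 m[φ0→M] = [92, 54]
r8 m[φ0→J] = [2105280, 2299464]
r8 m[φ0→S] = [573264, 814554]
r8 m[φ1→M] = [30762, 29160]
r8 m[φ1→D] = [27660, 19158]
r8 m[φ1→P] = [119880, 138576]
r8 m[φ2→D] = [18, 16]
r8 m[φ2→C] = [2568414, 1836330]
r8 m[φ2→A] = [1334142, 3070602]
r8 m[φ3→P] = [9, 6]
r8 m[φ3→L] = [794064, 3610680]
r8 m[φ4→P] = [1, 4]
r8 m[φ5→D] = [7, 3]
r8 m[φ6→S] = [1, 4]
r8 m[φ7→S] = [2, 1]
r8 m[φ8→J] = [1, 1]
r8 m[M→φ0] = [30762, 29160]
r8 m[M→φ1] = [92, 54]
r8 m[J→φ0] = [1, 1]
r8 m[J→φ8] = [2105280, 2299464]
r8 m[D→φ1] = [126, 48]
r8 m[D→φ2] = [193620, 57474]
r8 m[D→φ5] = [497880, 306528]
r8 m[C→φ2] = [1, 1]
r8 m[A→φ2] = [1, 1]
r8 m[S→φ0] = [2, 4]
r8 m[S→φ6] = [1146528, 814554]
r8 m[S→φ7] = [573264, 3258216]
r8 m[P→φ1] = [9, 24]
r8 m[P→φ3] = [119880, 554304]
r8 m[P→φ4] = [1078920, 831456]
r8 m[L→φ3] = [1, 1]
fixed point reached at round 8
b[P] = ⊗ incoming = [1078920, 3325824]

b[P] = [1078920, 3325824]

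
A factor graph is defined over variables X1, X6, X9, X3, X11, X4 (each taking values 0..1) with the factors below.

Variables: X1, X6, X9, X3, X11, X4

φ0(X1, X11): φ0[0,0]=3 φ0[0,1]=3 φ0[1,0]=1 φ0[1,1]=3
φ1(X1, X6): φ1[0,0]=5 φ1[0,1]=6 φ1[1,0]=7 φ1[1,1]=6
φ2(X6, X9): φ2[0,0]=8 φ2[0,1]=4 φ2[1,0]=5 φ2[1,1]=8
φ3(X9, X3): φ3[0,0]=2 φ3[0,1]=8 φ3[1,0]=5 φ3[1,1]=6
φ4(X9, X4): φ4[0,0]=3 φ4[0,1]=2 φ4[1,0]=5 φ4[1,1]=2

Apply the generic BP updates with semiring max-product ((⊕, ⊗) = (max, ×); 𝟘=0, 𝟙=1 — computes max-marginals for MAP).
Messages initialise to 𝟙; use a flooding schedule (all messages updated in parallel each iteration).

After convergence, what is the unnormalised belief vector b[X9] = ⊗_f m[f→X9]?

b[X9] = [4032, 4320]

init: all messages = 𝟙 over 2 values
r1 m[φ0→X1] = [3, 3]
r1 m[φ0→X11] = [3, 3]
r1 m[φ1→X1] = [6, 7]
r1 m[φ1→X6] = [7, 6]
r1 m[φ2→X6] = [8, 8]
r1 m[φ2→X9] = [8, 8]
r1 m[φ3→X9] = [8, 6]
r1 m[φ3→X3] = [5, 8]
r1 m[φ4→X9] = [3, 5]
r1 m[φ4→X4] = [5, 2]
r1 m[X1→φ0] = [1, 1]
r1 m[X1→φ1] = [1, 1]
r1 m[X6→φ1] = [1, 1]
r1 m[X6→φ2] = [1, 1]
r1 m[X9→φ2] = [1, 1]
r1 m[X9→φ3] = [1, 1]
r1 m[X9→φ4] = [1, 1]
r1 m[X3→φ3] = [1, 1]
r1 m[X11→φ0] = [1, 1]
r1 m[X4→φ4] = [1, 1]
r2 m[φ0→X1] = [3, 3]
r2 m[φ0→X11] = [3, 3]
r2 m[φ1→X1] = [6, 7]
r2 m[φ1→X6] = [7, 6]
r2 m[φ2→X6] = [8, 8]
r2 m[φ2→X9] = [8, 8]
r2 m[φ3→X9] = [8, 6]
r2 m[φ3→X3] = [5, 8]
r2 m[φ4→X9] = [3, 5]
r2 m[φ4→X4] = [5, 2]
r2 m[X1→φ0] = [6, 7]
r2 m[X1→φ1] = [3, 3]
r2 m[X6→φ1] = [8, 8]
r2 m[X6→φ2] = [7, 6]
r2 m[X9→φ2] = [24, 30]
r2 m[X9→φ3] = [24, 40]
r2 m[X9→φ4] = [64, 48]
r2 m[X3→φ3] = [1, 1]
r2 m[X11→φ0] = [1, 1]
r2 m[X4→φ4] = [1, 1]
r3 m[φ0→X1] = [3, 3]
r3 m[φ0→X11] = [18, 21]
r3 m[φ1→X1] = [48, 56]
r3 m[φ1→X6] = [21, 18]
r3 m[φ2→X6] = [192, 240]
r3 m[φ2→X9] = [56, 48]
r3 m[φ3→X9] = [8, 6]
r3 m[φ3→X3] = [200, 240]
r3 m[φ4→X9] = [3, 5]
r3 m[φ4→X4] = [240, 128]
r3 m[X1→φ0] = [6, 7]
r3 m[X1→φ1] = [3, 3]
r3 m[X6→φ1] = [8, 8]
r3 m[X6→φ2] = [7, 6]
r3 m[X9→φ2] = [24, 30]
r3 m[X9→φ3] = [24, 40]
r3 m[X9→φ4] = [64, 48]
r3 m[X3→φ3] = [1, 1]
r3 m[X11→φ0] = [1, 1]
r3 m[X4→φ4] = [1, 1]
r4 m[φ0→X1] = [3, 3]
r4 m[φ0→X11] = [18, 21]
r4 m[φ1→X1] = [48, 56]
r4 m[φ1→X6] = [21, 18]
r4 m[φ2→X6] = [192, 240]
r4 m[φ2→X9] = [56, 48]
r4 m[φ3→X9] = [8, 6]
r4 m[φ3→X3] = [200, 240]
r4 m[φ4→X9] = [3, 5]
r4 m[φ4→X4] = [240, 128]
r4 m[X1→φ0] = [48, 56]
r4 m[X1→φ1] = [3, 3]
r4 m[X6→φ1] = [192, 240]
r4 m[X6→φ2] = [21, 18]
r4 m[X9→φ2] = [24, 30]
r4 m[X9→φ3] = [168, 240]
r4 m[X9→φ4] = [448, 288]
r4 m[X3→φ3] = [1, 1]
r4 m[X11→φ0] = [1, 1]
r4 m[X4→φ4] = [1, 1]
r5 m[φ0→X1] = [3, 3]
r5 m[φ0→X11] = [144, 168]
r5 m[φ1→X1] = [1440, 1440]
r5 m[φ1→X6] = [21, 18]
r5 m[φ2→X6] = [192, 240]
r5 m[φ2→X9] = [168, 144]
r5 m[φ3→X9] = [8, 6]
r5 m[φ3→X3] = [1200, 1440]
r5 m[φ4→X9] = [3, 5]
r5 m[φ4→X4] = [1440, 896]
r5 m[X1→φ0] = [48, 56]
r5 m[X1→φ1] = [3, 3]
r5 m[X6→φ1] = [192, 240]
r5 m[X6→φ2] = [21, 18]
r5 m[X9→φ2] = [24, 30]
r5 m[X9→φ3] = [168, 240]
r5 m[X9→φ4] = [448, 288]
r5 m[X3→φ3] = [1, 1]
r5 m[X11→φ0] = [1, 1]
r5 m[X4→φ4] = [1, 1]
r6 m[φ0→X1] = [3, 3]
r6 m[φ0→X11] = [144, 168]
r6 m[φ1→X1] = [1440, 1440]
r6 m[φ1→X6] = [21, 18]
r6 m[φ2→X6] = [192, 240]
r6 m[φ2→X9] = [168, 144]
r6 m[φ3→X9] = [8, 6]
r6 m[φ3→X3] = [1200, 1440]
r6 m[φ4→X9] = [3, 5]
r6 m[φ4→X4] = [1440, 896]
r6 m[X1→φ0] = [1440, 1440]
r6 m[X1→φ1] = [3, 3]
r6 m[X6→φ1] = [192, 240]
r6 m[X6→φ2] = [21, 18]
r6 m[X9→φ2] = [24, 30]
r6 m[X9→φ3] = [504, 720]
r6 m[X9→φ4] = [1344, 864]
r6 m[X3→φ3] = [1, 1]
r6 m[X11→φ0] = [1, 1]
r6 m[X4→φ4] = [1, 1]
r7 m[φ0→X1] = [3, 3]
r7 m[φ0→X11] = [4320, 4320]
r7 m[φ1→X1] = [1440, 1440]
r7 m[φ1→X6] = [21, 18]
r7 m[φ2→X6] = [192, 240]
r7 m[φ2→X9] = [168, 144]
r7 m[φ3→X9] = [8, 6]
r7 m[φ3→X3] = [3600, 4320]
r7 m[φ4→X9] = [3, 5]
r7 m[φ4→X4] = [4320, 2688]
r7 m[X1→φ0] = [1440, 1440]
r7 m[X1→φ1] = [3, 3]
r7 m[X6→φ1] = [192, 240]
r7 m[X6→φ2] = [21, 18]
r7 m[X9→φ2] = [24, 30]
r7 m[X9→φ3] = [504, 720]
r7 m[X9→φ4] = [1344, 864]
r7 m[X3→φ3] = [1, 1]
r7 m[X11→φ0] = [1, 1]
r7 m[X4→φ4] = [1, 1]
r8 m[φ0→X1] = [3, 3]
r8 m[φ0→X11] = [4320, 4320]
r8 m[φ1→X1] = [1440, 1440]
r8 m[φ1→X6] = [21, 18]
r8 m[φ2→X6] = [192, 240]
r8 m[φ2→X9] = [168, 144]
r8 m[φ3→X9] = [8, 6]
r8 m[φ3→X3] = [3600, 4320]
r8 m[φ4→X9] = [3, 5]
r8 m[φ4→X4] = [4320, 2688]
r8 m[X1→φ0] = [1440, 1440]
r8 m[X1→φ1] = [3, 3]
r8 m[X6→φ1] = [192, 240]
r8 m[X6→φ2] = [21, 18]
r8 m[X9→φ2] = [24, 30]
r8 m[X9→φ3] = [504, 720]
r8 m[X9→φ4] = [1344, 864]
r8 m[X3→φ3] = [1, 1]
r8 m[X11→φ0] = [1, 1]
r8 m[X4→φ4] = [1, 1]
fixed point reached at round 8
b[X9] = ⊗ incoming = [4032, 4320]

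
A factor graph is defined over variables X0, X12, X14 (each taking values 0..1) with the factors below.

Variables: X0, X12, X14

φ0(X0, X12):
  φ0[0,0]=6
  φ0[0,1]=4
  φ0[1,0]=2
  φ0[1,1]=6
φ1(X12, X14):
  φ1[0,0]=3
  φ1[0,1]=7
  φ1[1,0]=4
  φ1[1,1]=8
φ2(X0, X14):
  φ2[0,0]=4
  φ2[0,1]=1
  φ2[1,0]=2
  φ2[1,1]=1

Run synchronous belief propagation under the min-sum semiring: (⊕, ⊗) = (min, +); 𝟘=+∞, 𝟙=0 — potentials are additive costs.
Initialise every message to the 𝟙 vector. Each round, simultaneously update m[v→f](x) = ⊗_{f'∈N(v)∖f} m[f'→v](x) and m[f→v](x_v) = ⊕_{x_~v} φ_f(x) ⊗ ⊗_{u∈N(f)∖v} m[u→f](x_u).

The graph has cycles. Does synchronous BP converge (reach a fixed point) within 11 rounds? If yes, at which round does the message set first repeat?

NOT CONVERGED within 11 rounds

init: all messages = 𝟙 over 2 values
r1 m[φ0→X0] = [4, 2]
r1 m[φ0→X12] = [2, 4]
r1 m[φ1→X12] = [3, 4]
r1 m[φ1→X14] = [3, 7]
r1 m[φ2→X0] = [1, 1]
r1 m[φ2→X14] = [2, 1]
r1 m[X0→φ0] = [0, 0]
r1 m[X0→φ2] = [0, 0]
r1 m[X12→φ0] = [0, 0]
r1 m[X12→φ1] = [0, 0]
r1 m[X14→φ1] = [0, 0]
r1 m[X14→φ2] = [0, 0]
r2 m[φ0→X0] = [4, 2]
r2 m[φ0→X12] = [2, 4]
r2 m[φ1→X12] = [3, 4]
r2 m[φ1→X14] = [3, 7]
r2 m[φ2→X0] = [1, 1]
r2 m[φ2→X14] = [2, 1]
r2 m[X0→φ0] = [1, 1]
r2 m[X0→φ2] = [4, 2]
r2 m[X12→φ0] = [3, 4]
r2 m[X12→φ1] = [2, 4]
r2 m[X14→φ1] = [2, 1]
r2 m[X14→φ2] = [3, 7]
r3 m[φ0→X0] = [8, 5]
r3 m[φ0→X12] = [3, 5]
r3 m[φ1→X12] = [5, 6]
r3 m[φ1→X14] = [5, 9]
r3 m[φ2→X0] = [7, 5]
r3 m[φ2→X14] = [4, 3]
r3 m[X0→φ0] = [1, 1]
r3 m[X0→φ2] = [4, 2]
r3 m[X12→φ0] = [3, 4]
r3 m[X12→φ1] = [2, 4]
r3 m[X14→φ1] = [2, 1]
r3 m[X14→φ2] = [3, 7]
r4 m[φ0→X0] = [8, 5]
r4 m[φ0→X12] = [3, 5]
r4 m[φ1→X12] = [5, 6]
r4 m[φ1→X14] = [5, 9]
r4 m[φ2→X0] = [7, 5]
r4 m[φ2→X14] = [4, 3]
r4 m[X0→φ0] = [7, 5]
r4 m[X0→φ2] = [8, 5]
r4 m[X12→φ0] = [5, 6]
r4 m[X12→φ1] = [3, 5]
r4 m[X14→φ1] = [4, 3]
r4 m[X14→φ2] = [5, 9]
r5 m[φ0→X0] = [10, 7]
r5 m[φ0→X12] = [7, 11]
r5 m[φ1→X12] = [7, 8]
r5 m[φ1→X14] = [6, 10]
r5 m[φ2→X0] = [9, 7]
r5 m[φ2→X14] = [7, 6]
r5 m[X0→φ0] = [7, 5]
r5 m[X0→φ2] = [8, 5]
r5 m[X12→φ0] = [5, 6]
r5 m[X12→φ1] = [3, 5]
r5 m[X14→φ1] = [4, 3]
r5 m[X14→φ2] = [5, 9]
r6 m[φ0→X0] = [10, 7]
r6 m[φ0→X12] = [7, 11]
r6 m[φ1→X12] = [7, 8]
r6 m[φ1→X14] = [6, 10]
r6 m[φ2→X0] = [9, 7]
r6 m[φ2→X14] = [7, 6]
r6 m[X0→φ0] = [9, 7]
r6 m[X0→φ2] = [10, 7]
r6 m[X12→φ0] = [7, 8]
r6 m[X12→φ1] = [7, 11]
r6 m[X14→φ1] = [7, 6]
r6 m[X14→φ2] = [6, 10]
r7 m[φ0→X0] = [12, 9]
r7 m[φ0→X12] = [9, 13]
r7 m[φ1→X12] = [10, 11]
r7 m[φ1→X14] = [10, 14]
r7 m[φ2→X0] = [10, 8]
r7 m[φ2→X14] = [9, 8]
r7 m[X0→φ0] = [9, 7]
r7 m[X0→φ2] = [10, 7]
r7 m[X12→φ0] = [7, 8]
r7 m[X12→φ1] = [7, 11]
r7 m[X14→φ1] = [7, 6]
r7 m[X14→φ2] = [6, 10]
r8 m[φ0→X0] = [12, 9]
r8 m[φ0→X12] = [9, 13]
r8 m[φ1→X12] = [10, 11]
r8 m[φ1→X14] = [10, 14]
r8 m[φ2→X0] = [10, 8]
r8 m[φ2→X14] = [9, 8]
r8 m[X0→φ0] = [10, 8]
r8 m[X0→φ2] = [12, 9]
r8 m[X12→φ0] = [10, 11]
r8 m[X12→φ1] = [9, 13]
r8 m[X14→φ1] = [9, 8]
r8 m[X14→φ2] = [10, 14]
r9 m[φ0→X0] = [15, 12]
r9 m[φ0→X12] = [10, 14]
r9 m[φ1→X12] = [12, 13]
r9 m[φ1→X14] = [12, 16]
r9 m[φ2→X0] = [14, 12]
r9 m[φ2→X14] = [11, 10]
r9 m[X0→φ0] = [10, 8]
r9 m[X0→φ2] = [12, 9]
r9 m[X12→φ0] = [10, 11]
r9 m[X12→φ1] = [9, 13]
r9 m[X14→φ1] = [9, 8]
r9 m[X14→φ2] = [10, 14]
r10 m[φ0→X0] = [15, 12]
r10 m[φ0→X12] = [10, 14]
r10 m[φ1→X12] = [12, 13]
r10 m[φ1→X14] = [12, 16]
r10 m[φ2→X0] = [14, 12]
r10 m[φ2→X14] = [11, 10]
r10 m[X0→φ0] = [14, 12]
r10 m[X0→φ2] = [15, 12]
r10 m[X12→φ0] = [12, 13]
r10 m[X12→φ1] = [10, 14]
r10 m[X14→φ1] = [11, 10]
r10 m[X14→φ2] = [12, 16]
r11 m[φ0→X0] = [17, 14]
r11 m[φ0→X12] = [14, 18]
r11 m[φ1→X12] = [14, 15]
r11 m[φ1→X14] = [13, 17]
r11 m[φ2→X0] = [16, 14]
r11 m[φ2→X14] = [14, 13]
r11 m[X0→φ0] = [14, 12]
r11 m[X0→φ2] = [15, 12]
r11 m[X12→φ0] = [12, 13]
r11 m[X12→φ1] = [10, 14]
r11 m[X14→φ1] = [11, 10]
r11 m[X14→φ2] = [12, 16]
no fixed point within 11 rounds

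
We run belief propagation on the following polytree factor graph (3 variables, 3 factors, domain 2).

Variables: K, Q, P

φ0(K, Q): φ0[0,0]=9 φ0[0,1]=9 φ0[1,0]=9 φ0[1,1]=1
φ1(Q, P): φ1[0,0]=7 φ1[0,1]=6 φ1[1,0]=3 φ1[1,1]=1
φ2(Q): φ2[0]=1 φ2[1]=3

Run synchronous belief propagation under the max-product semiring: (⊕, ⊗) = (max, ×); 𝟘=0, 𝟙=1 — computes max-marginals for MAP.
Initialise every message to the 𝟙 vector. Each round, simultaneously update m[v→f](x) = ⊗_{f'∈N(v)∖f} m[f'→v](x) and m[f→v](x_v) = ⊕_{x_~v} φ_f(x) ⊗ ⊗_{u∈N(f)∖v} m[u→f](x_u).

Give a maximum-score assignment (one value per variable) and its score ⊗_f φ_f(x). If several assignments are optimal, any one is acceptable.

assignment: (K=0, Q=1, P=0); score = 81

init: all messages = 𝟙 over 2 values
r1 m[φ0→K] = [9, 9]
r1 m[φ0→Q] = [9, 9]
r1 m[φ1→Q] = [7, 3]
r1 m[φ1→P] = [7, 6]
r1 m[φ2→Q] = [1, 3]
r1 m[K→φ0] = [1, 1]
r1 m[Q→φ0] = [1, 1]
r1 m[Q→φ1] = [1, 1]
r1 m[Q→φ2] = [1, 1]
r1 m[P→φ1] = [1, 1]
r2 m[φ0→K] = [9, 9]
r2 m[φ0→Q] = [9, 9]
r2 m[φ1→Q] = [7, 3]
r2 m[φ1→P] = [7, 6]
r2 m[φ2→Q] = [1, 3]
r2 m[K→φ0] = [1, 1]
r2 m[Q→φ0] = [7, 9]
r2 m[Q→φ1] = [9, 27]
r2 m[Q→φ2] = [63, 27]
r2 m[P→φ1] = [1, 1]
r3 m[φ0→K] = [81, 63]
r3 m[φ0→Q] = [9, 9]
r3 m[φ1→Q] = [7, 3]
r3 m[φ1→P] = [81, 54]
r3 m[φ2→Q] = [1, 3]
r3 m[K→φ0] = [1, 1]
r3 m[Q→φ0] = [7, 9]
r3 m[Q→φ1] = [9, 27]
r3 m[Q→φ2] = [63, 27]
r3 m[P→φ1] = [1, 1]
r4 m[φ0→K] = [81, 63]
r4 m[φ0→Q] = [9, 9]
r4 m[φ1→Q] = [7, 3]
r4 m[φ1→P] = [81, 54]
r4 m[φ2→Q] = [1, 3]
r4 m[K→φ0] = [1, 1]
r4 m[Q→φ0] = [7, 9]
r4 m[Q→φ1] = [9, 27]
r4 m[Q→φ2] = [63, 27]
r4 m[P→φ1] = [1, 1]
fixed point reached at round 4
traceback from K: (K=0, Q=1, P=0), score=81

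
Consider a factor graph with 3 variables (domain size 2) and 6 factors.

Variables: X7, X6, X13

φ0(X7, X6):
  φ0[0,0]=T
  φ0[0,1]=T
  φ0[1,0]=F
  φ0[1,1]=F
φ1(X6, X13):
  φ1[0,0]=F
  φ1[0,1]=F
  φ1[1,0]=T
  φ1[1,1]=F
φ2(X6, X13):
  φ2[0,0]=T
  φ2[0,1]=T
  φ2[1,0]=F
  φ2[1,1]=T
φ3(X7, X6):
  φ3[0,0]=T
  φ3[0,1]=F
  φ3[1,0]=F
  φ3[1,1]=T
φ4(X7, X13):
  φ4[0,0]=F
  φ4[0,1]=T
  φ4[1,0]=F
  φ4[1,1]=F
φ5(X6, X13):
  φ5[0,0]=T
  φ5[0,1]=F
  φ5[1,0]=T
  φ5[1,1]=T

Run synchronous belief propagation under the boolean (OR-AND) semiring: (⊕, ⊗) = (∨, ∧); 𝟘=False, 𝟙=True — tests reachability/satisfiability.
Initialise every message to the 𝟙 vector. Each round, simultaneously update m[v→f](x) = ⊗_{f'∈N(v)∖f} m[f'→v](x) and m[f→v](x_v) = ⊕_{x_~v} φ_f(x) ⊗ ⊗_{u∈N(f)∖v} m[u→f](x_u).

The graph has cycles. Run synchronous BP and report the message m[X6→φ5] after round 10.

message @ round 10 = [F, F]

init: all messages = 𝟙 over 2 values
r1 m[φ0→X7] = [T, F]
r1 m[φ0→X6] = [T, T]
r1 m[φ1→X6] = [F, T]
r1 m[φ1→X13] = [T, F]
r1 m[φ2→X6] = [T, T]
r1 m[φ2→X13] = [T, T]
r1 m[φ3→X7] = [T, T]
r1 m[φ3→X6] = [T, T]
r1 m[φ4→X7] = [T, F]
r1 m[φ4→X13] = [F, T]
r1 m[φ5→X6] = [T, T]
r1 m[φ5→X13] = [T, T]
r1 m[X7→φ0] = [T, T]
r1 m[X7→φ3] = [T, T]
r1 m[X7→φ4] = [T, T]
r1 m[X6→φ0] = [T, T]
r1 m[X6→φ1] = [T, T]
r1 m[X6→φ2] = [T, T]
r1 m[X6→φ3] = [T, T]
r1 m[X6→φ5] = [T, T]
r1 m[X13→φ1] = [T, T]
r1 m[X13→φ2] = [T, T]
r1 m[X13→φ4] = [T, T]
r1 m[X13→φ5] = [T, T]
r2 m[φ0→X7] = [T, F]
r2 m[φ0→X6] = [T, T]
r2 m[φ1→X6] = [F, T]
r2 m[φ1→X13] = [T, F]
r2 m[φ2→X6] = [T, T]
r2 m[φ2→X13] = [T, T]
r2 m[φ3→X7] = [T, T]
r2 m[φ3→X6] = [T, T]
r2 m[φ4→X7] = [T, F]
r2 m[φ4→X13] = [F, T]
r2 m[φ5→X6] = [T, T]
r2 m[φ5→X13] = [T, T]
r2 m[X7→φ0] = [T, F]
r2 m[X7→φ3] = [T, F]
r2 m[X7→φ4] = [T, F]
r2 m[X6→φ0] = [F, T]
r2 m[X6→φ1] = [T, T]
r2 m[X6→φ2] = [F, T]
r2 m[X6→φ3] = [F, T]
r2 m[X6→φ5] = [F, T]
r2 m[X13→φ1] = [F, T]
r2 m[X13→φ2] = [F, F]
r2 m[X13→φ4] = [T, F]
r2 m[X13→φ5] = [F, F]
r3 m[φ0→X7] = [T, F]
r3 m[φ0→X6] = [T, T]
r3 m[φ1→X6] = [F, F]
r3 m[φ1→X13] = [T, F]
r3 m[φ2→X6] = [F, F]
r3 m[φ2→X13] = [F, T]
r3 m[φ3→X7] = [F, T]
r3 m[φ3→X6] = [T, F]
r3 m[φ4→X7] = [F, F]
r3 m[φ4→X13] = [F, T]
r3 m[φ5→X6] = [F, F]
r3 m[φ5→X13] = [T, T]
r3 m[X7→φ0] = [T, F]
r3 m[X7→φ3] = [T, F]
r3 m[X7→φ4] = [T, F]
r3 m[X6→φ0] = [F, T]
r3 m[X6→φ1] = [T, T]
r3 m[X6→φ2] = [F, T]
r3 m[X6→φ3] = [F, T]
r3 m[X6→φ5] = [F, T]
r3 m[X13→φ1] = [F, T]
r3 m[X13→φ2] = [F, F]
r3 m[X13→φ4] = [T, F]
r3 m[X13→φ5] = [F, F]
r4 m[φ0→X7] = [T, F]
r4 m[φ0→X6] = [T, T]
r4 m[φ1→X6] = [F, F]
r4 m[φ1→X13] = [T, F]
r4 m[φ2→X6] = [F, F]
r4 m[φ2→X13] = [F, T]
r4 m[φ3→X7] = [F, T]
r4 m[φ3→X6] = [T, F]
r4 m[φ4→X7] = [F, F]
r4 m[φ4→X13] = [F, T]
r4 m[φ5→X6] = [F, F]
r4 m[φ5→X13] = [T, T]
r4 m[X7→φ0] = [F, F]
r4 m[X7→φ3] = [F, F]
r4 m[X7→φ4] = [F, F]
r4 m[X6→φ0] = [F, F]
r4 m[X6→φ1] = [F, F]
r4 m[X6→φ2] = [F, F]
r4 m[X6→φ3] = [F, F]
r4 m[X6→φ5] = [F, F]
r4 m[X13→φ1] = [F, T]
r4 m[X13→φ2] = [F, F]
r4 m[X13→φ4] = [F, F]
r4 m[X13→φ5] = [F, F]
r5 m[φ0→X7] = [F, F]
r5 m[φ0→X6] = [F, F]
r5 m[φ1→X6] = [F, F]
r5 m[φ1→X13] = [F, F]
r5 m[φ2→X6] = [F, F]
r5 m[φ2→X13] = [F, F]
r5 m[φ3→X7] = [F, F]
r5 m[φ3→X6] = [F, F]
r5 m[φ4→X7] = [F, F]
r5 m[φ4→X13] = [F, F]
r5 m[φ5→X6] = [F, F]
r5 m[φ5→X13] = [F, F]
r5 m[X7→φ0] = [F, F]
r5 m[X7→φ3] = [F, F]
r5 m[X7→φ4] = [F, F]
r5 m[X6→φ0] = [F, F]
r5 m[X6→φ1] = [F, F]
r5 m[X6→φ2] = [F, F]
r5 m[X6→φ3] = [F, F]
r5 m[X6→φ5] = [F, F]
r5 m[X13→φ1] = [F, T]
r5 m[X13→φ2] = [F, F]
r5 m[X13→φ4] = [F, F]
r5 m[X13→φ5] = [F, F]
r6 m[φ0→X7] = [F, F]
r6 m[φ0→X6] = [F, F]
r6 m[φ1→X6] = [F, F]
r6 m[φ1→X13] = [F, F]
r6 m[φ2→X6] = [F, F]
r6 m[φ2→X13] = [F, F]
r6 m[φ3→X7] = [F, F]
r6 m[φ3→X6] = [F, F]
r6 m[φ4→X7] = [F, F]
r6 m[φ4→X13] = [F, F]
r6 m[φ5→X6] = [F, F]
r6 m[φ5→X13] = [F, F]
r6 m[X7→φ0] = [F, F]
r6 m[X7→φ3] = [F, F]
r6 m[X7→φ4] = [F, F]
r6 m[X6→φ0] = [F, F]
r6 m[X6→φ1] = [F, F]
r6 m[X6→φ2] = [F, F]
r6 m[X6→φ3] = [F, F]
r6 m[X6→φ5] = [F, F]
r6 m[X13→φ1] = [F, F]
r6 m[X13→φ2] = [F, F]
r6 m[X13→φ4] = [F, F]
r6 m[X13→φ5] = [F, F]
r7 m[φ0→X7] = [F, F]
r7 m[φ0→X6] = [F, F]
r7 m[φ1→X6] = [F, F]
r7 m[φ1→X13] = [F, F]
r7 m[φ2→X6] = [F, F]
r7 m[φ2→X13] = [F, F]
r7 m[φ3→X7] = [F, F]
r7 m[φ3→X6] = [F, F]
r7 m[φ4→X7] = [F, F]
r7 m[φ4→X13] = [F, F]
r7 m[φ5→X6] = [F, F]
r7 m[φ5→X13] = [F, F]
r7 m[X7→φ0] = [F, F]
r7 m[X7→φ3] = [F, F]
r7 m[X7→φ4] = [F, F]
r7 m[X6→φ0] = [F, F]
r7 m[X6→φ1] = [F, F]
r7 m[X6→φ2] = [F, F]
r7 m[X6→φ3] = [F, F]
r7 m[X6→φ5] = [F, F]
r7 m[X13→φ1] = [F, F]
r7 m[X13→φ2] = [F, F]
r7 m[X13→φ4] = [F, F]
r7 m[X13→φ5] = [F, F]
r8 m[φ0→X7] = [F, F]
r8 m[φ0→X6] = [F, F]
r8 m[φ1→X6] = [F, F]
r8 m[φ1→X13] = [F, F]
r8 m[φ2→X6] = [F, F]
r8 m[φ2→X13] = [F, F]
r8 m[φ3→X7] = [F, F]
r8 m[φ3→X6] = [F, F]
r8 m[φ4→X7] = [F, F]
r8 m[φ4→X13] = [F, F]
r8 m[φ5→X6] = [F, F]
r8 m[φ5→X13] = [F, F]
r8 m[X7→φ0] = [F, F]
r8 m[X7→φ3] = [F, F]
r8 m[X7→φ4] = [F, F]
r8 m[X6→φ0] = [F, F]
r8 m[X6→φ1] = [F, F]
r8 m[X6→φ2] = [F, F]
r8 m[X6→φ3] = [F, F]
r8 m[X6→φ5] = [F, F]
r8 m[X13→φ1] = [F, F]
r8 m[X13→φ2] = [F, F]
r8 m[X13→φ4] = [F, F]
r8 m[X13→φ5] = [F, F]
r9 m[φ0→X7] = [F, F]
r9 m[φ0→X6] = [F, F]
r9 m[φ1→X6] = [F, F]
r9 m[φ1→X13] = [F, F]
r9 m[φ2→X6] = [F, F]
r9 m[φ2→X13] = [F, F]
r9 m[φ3→X7] = [F, F]
r9 m[φ3→X6] = [F, F]
r9 m[φ4→X7] = [F, F]
r9 m[φ4→X13] = [F, F]
r9 m[φ5→X6] = [F, F]
r9 m[φ5→X13] = [F, F]
r9 m[X7→φ0] = [F, F]
r9 m[X7→φ3] = [F, F]
r9 m[X7→φ4] = [F, F]
r9 m[X6→φ0] = [F, F]
r9 m[X6→φ1] = [F, F]
r9 m[X6→φ2] = [F, F]
r9 m[X6→φ3] = [F, F]
r9 m[X6→φ5] = [F, F]
r9 m[X13→φ1] = [F, F]
r9 m[X13→φ2] = [F, F]
r9 m[X13→φ4] = [F, F]
r9 m[X13→φ5] = [F, F]
r10 m[φ0→X7] = [F, F]
r10 m[φ0→X6] = [F, F]
r10 m[φ1→X6] = [F, F]
r10 m[φ1→X13] = [F, F]
r10 m[φ2→X6] = [F, F]
r10 m[φ2→X13] = [F, F]
r10 m[φ3→X7] = [F, F]
r10 m[φ3→X6] = [F, F]
r10 m[φ4→X7] = [F, F]
r10 m[φ4→X13] = [F, F]
r10 m[φ5→X6] = [F, F]
r10 m[φ5→X13] = [F, F]
r10 m[X7→φ0] = [F, F]
r10 m[X7→φ3] = [F, F]
r10 m[X7→φ4] = [F, F]
r10 m[X6→φ0] = [F, F]
r10 m[X6→φ1] = [F, F]
r10 m[X6→φ2] = [F, F]
r10 m[X6→φ3] = [F, F]
r10 m[X6→φ5] = [F, F]
r10 m[X13→φ1] = [F, F]
r10 m[X13→φ2] = [F, F]
r10 m[X13→φ4] = [F, F]
r10 m[X13→φ5] = [F, F]
fixed point reached at round 7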